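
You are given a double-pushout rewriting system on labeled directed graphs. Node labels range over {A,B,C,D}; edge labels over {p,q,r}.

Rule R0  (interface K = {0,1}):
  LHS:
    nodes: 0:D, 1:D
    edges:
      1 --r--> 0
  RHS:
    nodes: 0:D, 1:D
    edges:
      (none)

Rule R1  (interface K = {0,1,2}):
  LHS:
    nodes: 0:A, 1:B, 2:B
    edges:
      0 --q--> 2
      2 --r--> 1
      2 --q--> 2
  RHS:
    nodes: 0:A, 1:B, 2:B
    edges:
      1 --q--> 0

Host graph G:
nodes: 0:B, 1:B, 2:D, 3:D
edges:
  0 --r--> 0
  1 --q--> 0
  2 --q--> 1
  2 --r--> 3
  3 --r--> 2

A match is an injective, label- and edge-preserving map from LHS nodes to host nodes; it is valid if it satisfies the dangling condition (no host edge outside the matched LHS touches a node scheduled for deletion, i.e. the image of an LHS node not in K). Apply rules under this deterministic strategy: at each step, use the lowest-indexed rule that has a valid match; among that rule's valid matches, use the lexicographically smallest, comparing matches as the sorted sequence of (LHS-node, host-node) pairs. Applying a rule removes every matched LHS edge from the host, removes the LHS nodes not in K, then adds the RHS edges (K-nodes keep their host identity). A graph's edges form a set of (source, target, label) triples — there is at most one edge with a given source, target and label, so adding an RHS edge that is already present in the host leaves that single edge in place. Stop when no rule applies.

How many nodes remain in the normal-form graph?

Answer: 4

Rewrite trace:
start.  V:4 E:5  edges: 0-r->0 1-q->0 2-q->1 2-r->3 3-r->2
1. fire R0 via {0↦2, 1↦3}  →  V:4 E:4  edges: 0-r->0 1-q->0 2-q->1 2-r->3
2. fire R0 via {0↦3, 1↦2}  →  V:4 E:3  edges: 0-r->0 1-q->0 2-q->1
halt: no rule applies after step 2
NF nodes: {0:B, 1:B, 2:D, 3:D}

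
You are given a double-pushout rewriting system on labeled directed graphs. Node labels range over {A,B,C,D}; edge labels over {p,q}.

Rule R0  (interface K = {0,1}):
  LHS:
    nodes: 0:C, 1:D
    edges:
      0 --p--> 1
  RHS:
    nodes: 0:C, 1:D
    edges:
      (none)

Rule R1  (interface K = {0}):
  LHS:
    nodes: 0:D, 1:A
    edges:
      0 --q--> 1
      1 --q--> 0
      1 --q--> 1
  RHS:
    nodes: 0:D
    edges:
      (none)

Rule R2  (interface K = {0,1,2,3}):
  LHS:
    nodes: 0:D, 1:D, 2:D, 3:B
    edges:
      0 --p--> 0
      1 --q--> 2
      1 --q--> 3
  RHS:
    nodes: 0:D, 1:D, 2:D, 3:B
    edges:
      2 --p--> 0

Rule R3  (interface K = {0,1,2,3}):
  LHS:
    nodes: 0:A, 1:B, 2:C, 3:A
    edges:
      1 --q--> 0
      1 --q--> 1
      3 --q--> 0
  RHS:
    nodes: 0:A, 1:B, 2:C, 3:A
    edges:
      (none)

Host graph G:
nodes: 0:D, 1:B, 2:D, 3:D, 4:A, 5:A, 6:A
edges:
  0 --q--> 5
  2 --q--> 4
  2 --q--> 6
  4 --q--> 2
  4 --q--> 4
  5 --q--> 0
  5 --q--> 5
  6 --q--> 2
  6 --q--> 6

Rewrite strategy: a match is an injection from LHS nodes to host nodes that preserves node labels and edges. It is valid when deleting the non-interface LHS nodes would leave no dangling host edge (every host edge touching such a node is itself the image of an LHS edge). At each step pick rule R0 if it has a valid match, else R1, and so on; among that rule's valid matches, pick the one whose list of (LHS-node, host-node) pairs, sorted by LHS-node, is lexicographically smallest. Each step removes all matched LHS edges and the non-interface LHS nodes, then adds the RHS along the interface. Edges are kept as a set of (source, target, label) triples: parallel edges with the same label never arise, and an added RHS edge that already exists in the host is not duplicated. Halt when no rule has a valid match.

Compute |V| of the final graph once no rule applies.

Answer: 4

Derivation:
start.  V:7 E:9  edges: 0-q->5 2-q->4 2-q->6 4-q->2 4-q->4 5-q->0 5-q->5 6-q->2 6-q->6
1. fire R1 via {0↦0, 1↦5}  →  V:6 E:6  edges: 2-q->4 2-q->6 4-q->2 4-q->4 6-q->2 6-q->6
2. fire R1 via {0↦2, 1↦4}  →  V:5 E:3  edges: 2-q->6 6-q->2 6-q->6
3. fire R1 via {0↦2, 1↦6}  →  V:4 E:0  edges: ∅
halt: no rule applies after step 3
NF nodes: {0:D, 1:B, 2:D, 3:D}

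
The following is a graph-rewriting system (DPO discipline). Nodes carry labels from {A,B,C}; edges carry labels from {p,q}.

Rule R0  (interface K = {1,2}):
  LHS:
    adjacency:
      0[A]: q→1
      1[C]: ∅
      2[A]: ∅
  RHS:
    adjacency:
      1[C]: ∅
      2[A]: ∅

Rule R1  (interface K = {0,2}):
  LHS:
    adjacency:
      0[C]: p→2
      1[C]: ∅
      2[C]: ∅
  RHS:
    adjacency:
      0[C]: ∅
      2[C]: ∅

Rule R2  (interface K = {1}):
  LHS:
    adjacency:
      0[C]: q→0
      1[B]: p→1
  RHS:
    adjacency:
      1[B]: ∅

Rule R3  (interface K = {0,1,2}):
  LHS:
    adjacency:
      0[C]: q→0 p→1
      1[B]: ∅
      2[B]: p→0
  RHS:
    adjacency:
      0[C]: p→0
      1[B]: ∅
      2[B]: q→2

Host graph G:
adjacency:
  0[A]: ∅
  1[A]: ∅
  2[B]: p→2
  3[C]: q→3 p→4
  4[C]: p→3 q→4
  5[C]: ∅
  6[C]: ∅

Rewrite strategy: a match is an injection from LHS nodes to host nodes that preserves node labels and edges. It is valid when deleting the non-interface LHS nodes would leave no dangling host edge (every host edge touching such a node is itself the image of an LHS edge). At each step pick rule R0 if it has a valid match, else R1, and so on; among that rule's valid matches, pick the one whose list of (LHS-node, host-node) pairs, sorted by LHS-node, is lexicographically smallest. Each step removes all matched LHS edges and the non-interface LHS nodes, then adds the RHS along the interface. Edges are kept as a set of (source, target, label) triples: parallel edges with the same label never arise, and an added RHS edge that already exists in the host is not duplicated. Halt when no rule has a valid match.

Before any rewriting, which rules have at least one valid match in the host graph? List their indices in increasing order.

Answer: [R1]

Rewrite trace:
R0: no valid match — LHS pattern not found
R1: 4 valid matches — {0↦3, 1↦5, 2↦4}, {0↦3, 1↦6, 2↦4}, {0↦4, 1↦5, 2↦3} (+1 more)
R2: no valid match — 2 raw matches, all fail dangling condition
R3: no valid match — LHS pattern not found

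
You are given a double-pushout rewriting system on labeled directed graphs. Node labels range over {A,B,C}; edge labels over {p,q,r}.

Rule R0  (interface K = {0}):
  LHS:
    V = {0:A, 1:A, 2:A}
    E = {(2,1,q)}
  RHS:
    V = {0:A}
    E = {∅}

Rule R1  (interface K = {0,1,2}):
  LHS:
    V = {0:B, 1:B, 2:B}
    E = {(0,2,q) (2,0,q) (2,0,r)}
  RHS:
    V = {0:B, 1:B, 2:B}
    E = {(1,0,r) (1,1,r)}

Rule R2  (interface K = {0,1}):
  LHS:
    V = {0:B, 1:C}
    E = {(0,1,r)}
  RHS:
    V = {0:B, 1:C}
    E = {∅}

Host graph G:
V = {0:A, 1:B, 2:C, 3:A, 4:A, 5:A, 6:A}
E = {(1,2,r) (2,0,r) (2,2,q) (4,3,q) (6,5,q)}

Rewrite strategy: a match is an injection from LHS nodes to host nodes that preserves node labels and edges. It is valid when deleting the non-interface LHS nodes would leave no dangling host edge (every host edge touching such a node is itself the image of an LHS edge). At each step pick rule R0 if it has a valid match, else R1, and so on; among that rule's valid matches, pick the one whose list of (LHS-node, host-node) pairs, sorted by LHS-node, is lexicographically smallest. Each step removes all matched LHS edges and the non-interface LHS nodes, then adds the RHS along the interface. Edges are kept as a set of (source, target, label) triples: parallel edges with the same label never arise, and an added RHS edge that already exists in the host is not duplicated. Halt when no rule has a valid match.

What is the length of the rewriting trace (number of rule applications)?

start.  V:7 E:5  edges: 1-r->2 2-r->0 2-q->2 4-q->3 6-q->5
1. fire R0 via {0↦0, 1↦3, 2↦4}  →  V:5 E:4  edges: 1-r->2 2-r->0 2-q->2 6-q->5
2. fire R0 via {0↦0, 1↦5, 2↦6}  →  V:3 E:3  edges: 1-r->2 2-r->0 2-q->2
3. fire R2 via {0↦1, 1↦2}  →  V:3 E:2  edges: 2-r->0 2-q->2
halt: no rule applies after step 3

Answer: 3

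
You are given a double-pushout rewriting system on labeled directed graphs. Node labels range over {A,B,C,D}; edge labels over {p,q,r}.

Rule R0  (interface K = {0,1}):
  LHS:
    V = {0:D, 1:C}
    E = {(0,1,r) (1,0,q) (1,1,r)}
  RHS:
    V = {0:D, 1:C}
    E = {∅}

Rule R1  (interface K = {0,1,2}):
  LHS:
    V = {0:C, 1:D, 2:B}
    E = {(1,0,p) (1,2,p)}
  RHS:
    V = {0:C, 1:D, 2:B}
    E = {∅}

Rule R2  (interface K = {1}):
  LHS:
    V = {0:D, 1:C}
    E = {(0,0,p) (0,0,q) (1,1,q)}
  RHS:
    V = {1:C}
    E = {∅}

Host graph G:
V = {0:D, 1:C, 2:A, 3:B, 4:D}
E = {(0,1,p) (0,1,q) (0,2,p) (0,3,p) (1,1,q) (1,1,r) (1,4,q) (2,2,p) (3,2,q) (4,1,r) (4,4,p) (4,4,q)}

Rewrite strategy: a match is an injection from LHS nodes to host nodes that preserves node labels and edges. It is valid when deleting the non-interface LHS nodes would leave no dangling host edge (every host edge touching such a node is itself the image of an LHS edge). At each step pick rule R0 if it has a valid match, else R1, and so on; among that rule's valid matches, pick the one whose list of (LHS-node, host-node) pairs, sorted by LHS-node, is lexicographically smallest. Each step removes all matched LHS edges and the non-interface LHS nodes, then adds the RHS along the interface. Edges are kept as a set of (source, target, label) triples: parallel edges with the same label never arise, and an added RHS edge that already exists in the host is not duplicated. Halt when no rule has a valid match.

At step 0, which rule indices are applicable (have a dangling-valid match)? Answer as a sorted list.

R0: 1 valid match — {0↦4, 1↦1}
R1: 1 valid match — {0↦1, 1↦0, 2↦3}
R2: no valid match — 1 raw match, all fail dangling condition

Answer: [R0,R1]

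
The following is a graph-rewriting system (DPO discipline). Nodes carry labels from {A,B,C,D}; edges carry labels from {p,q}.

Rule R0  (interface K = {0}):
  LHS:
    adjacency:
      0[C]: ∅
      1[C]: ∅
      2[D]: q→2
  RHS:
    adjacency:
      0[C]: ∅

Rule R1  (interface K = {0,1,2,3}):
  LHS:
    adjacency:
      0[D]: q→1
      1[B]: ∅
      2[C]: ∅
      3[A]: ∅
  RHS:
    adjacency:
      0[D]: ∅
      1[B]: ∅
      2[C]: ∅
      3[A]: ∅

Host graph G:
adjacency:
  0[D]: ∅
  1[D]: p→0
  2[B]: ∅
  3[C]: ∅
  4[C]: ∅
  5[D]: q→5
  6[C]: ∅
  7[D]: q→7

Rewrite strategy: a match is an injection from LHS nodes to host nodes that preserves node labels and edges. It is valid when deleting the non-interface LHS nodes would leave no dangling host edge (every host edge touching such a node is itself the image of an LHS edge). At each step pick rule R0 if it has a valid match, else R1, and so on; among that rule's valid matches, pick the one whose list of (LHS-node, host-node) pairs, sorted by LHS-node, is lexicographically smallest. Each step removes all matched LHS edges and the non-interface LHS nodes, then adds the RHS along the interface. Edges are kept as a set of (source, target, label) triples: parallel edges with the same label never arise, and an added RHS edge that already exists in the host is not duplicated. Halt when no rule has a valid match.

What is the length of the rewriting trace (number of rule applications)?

[0] host  ⇒  8 nodes, 3 edges  {1-p->0 5-q->5 7-q->7}
[1] R0 @ {0↦3, 1↦4, 2↦5}  ⇒  6 nodes, 2 edges  {1-p->0 7-q->7}
[2] R0 @ {0↦3, 1↦6, 2↦7}  ⇒  4 nodes, 1 edges  {1-p->0}
normal form: no rule applies after step 2

Answer: 2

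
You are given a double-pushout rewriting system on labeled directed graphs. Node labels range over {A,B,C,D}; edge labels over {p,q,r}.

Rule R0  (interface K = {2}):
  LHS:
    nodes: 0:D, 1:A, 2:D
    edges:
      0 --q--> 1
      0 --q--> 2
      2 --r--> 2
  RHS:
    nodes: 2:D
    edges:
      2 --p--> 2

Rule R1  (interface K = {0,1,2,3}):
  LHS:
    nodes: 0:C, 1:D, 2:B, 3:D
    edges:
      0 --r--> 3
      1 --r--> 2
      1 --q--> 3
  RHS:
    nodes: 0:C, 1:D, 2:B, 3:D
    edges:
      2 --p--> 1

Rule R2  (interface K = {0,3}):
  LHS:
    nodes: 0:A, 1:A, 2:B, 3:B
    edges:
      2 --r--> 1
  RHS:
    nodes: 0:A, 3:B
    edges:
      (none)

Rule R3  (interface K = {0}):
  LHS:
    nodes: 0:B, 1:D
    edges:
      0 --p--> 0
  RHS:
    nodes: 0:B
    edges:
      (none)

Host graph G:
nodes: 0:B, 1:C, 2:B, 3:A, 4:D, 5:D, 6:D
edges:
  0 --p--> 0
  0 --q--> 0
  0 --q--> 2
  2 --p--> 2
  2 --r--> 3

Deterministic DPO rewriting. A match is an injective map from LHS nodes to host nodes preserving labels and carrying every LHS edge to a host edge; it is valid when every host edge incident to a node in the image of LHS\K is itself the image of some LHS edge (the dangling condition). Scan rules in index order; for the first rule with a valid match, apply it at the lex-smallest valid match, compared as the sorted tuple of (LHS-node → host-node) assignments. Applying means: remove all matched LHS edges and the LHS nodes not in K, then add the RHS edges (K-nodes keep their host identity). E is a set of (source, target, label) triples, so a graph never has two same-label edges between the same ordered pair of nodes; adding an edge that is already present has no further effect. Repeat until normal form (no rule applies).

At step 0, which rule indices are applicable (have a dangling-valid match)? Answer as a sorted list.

Answer: [R3]

Rewrite trace:
R0: no valid match — LHS pattern not found
R1: no valid match — LHS pattern not found
R2: no valid match — LHS pattern not found
R3: 6 valid matches — {0↦0, 1↦4}, {0↦0, 1↦5}, {0↦0, 1↦6} (+3 more)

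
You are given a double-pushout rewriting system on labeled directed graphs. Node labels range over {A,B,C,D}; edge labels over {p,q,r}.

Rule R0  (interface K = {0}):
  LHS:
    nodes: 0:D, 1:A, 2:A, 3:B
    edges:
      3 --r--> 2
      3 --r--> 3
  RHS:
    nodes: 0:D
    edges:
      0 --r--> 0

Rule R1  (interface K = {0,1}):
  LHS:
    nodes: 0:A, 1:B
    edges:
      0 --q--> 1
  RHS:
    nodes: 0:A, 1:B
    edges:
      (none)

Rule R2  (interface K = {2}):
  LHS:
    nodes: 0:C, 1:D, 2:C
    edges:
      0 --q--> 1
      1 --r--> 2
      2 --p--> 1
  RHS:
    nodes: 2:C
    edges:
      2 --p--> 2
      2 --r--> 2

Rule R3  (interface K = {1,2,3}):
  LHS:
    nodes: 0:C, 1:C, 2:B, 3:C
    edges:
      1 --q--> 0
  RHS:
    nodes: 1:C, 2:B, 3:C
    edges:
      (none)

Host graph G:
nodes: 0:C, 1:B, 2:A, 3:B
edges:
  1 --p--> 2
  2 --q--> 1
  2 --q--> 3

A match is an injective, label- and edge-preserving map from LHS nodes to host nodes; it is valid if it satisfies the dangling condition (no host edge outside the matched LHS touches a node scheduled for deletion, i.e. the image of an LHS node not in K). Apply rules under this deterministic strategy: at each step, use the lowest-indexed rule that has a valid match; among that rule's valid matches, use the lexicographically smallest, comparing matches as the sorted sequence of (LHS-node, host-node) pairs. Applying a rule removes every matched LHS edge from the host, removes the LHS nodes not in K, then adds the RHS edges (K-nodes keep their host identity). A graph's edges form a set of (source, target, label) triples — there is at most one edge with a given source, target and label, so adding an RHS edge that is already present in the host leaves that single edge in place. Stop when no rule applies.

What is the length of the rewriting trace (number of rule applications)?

Answer: 2

Steps:
initial: |V|=4 |E|=3  E = 1-p->2 2-q->1 2-q->3
step 1: apply R1 at {0↦2, 1↦1}  → |V|=4 |E|=2  E = 1-p->2 2-q->3
step 2: apply R1 at {0↦2, 1↦3}  → |V|=4 |E|=1  E = 1-p->2
halt: no rule applies after step 2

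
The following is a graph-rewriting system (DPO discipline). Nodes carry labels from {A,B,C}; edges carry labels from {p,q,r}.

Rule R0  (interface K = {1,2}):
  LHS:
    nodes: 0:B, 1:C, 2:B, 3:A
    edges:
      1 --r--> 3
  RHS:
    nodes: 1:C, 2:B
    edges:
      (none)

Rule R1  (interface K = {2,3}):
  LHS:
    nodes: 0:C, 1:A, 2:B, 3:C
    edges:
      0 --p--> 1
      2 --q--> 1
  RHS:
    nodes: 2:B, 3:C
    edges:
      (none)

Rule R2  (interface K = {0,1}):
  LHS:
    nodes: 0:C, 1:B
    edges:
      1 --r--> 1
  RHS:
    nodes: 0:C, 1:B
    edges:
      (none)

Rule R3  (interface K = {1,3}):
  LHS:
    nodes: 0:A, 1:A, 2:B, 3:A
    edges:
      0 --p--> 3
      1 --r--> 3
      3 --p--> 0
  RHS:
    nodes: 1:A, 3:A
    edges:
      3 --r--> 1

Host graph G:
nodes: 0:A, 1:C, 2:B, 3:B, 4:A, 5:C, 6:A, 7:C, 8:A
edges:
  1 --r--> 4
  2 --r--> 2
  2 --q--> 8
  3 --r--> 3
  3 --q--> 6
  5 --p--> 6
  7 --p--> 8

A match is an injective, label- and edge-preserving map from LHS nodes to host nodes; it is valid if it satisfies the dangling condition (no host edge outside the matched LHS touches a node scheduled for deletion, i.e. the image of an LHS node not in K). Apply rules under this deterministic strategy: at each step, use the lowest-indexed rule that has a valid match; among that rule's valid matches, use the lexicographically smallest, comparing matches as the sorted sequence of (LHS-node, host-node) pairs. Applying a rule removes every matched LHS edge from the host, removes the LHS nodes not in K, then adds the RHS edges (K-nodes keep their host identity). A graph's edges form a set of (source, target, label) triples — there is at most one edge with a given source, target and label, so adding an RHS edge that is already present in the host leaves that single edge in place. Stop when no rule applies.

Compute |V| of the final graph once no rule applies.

initial: |V|=9 |E|=7  E = 1-r->4 2-r->2 2-q->8 3-r->3 3-q->6 5-p->6 7-p->8
step 1: apply R1 at {0↦5, 1↦6, 2↦3, 3↦1}  → |V|=7 |E|=5  E = 1-r->4 2-r->2 2-q->8 3-r->3 7-p->8
step 2: apply R1 at {0↦7, 1↦8, 2↦2, 3↦1}  → |V|=5 |E|=3  E = 1-r->4 2-r->2 3-r->3
step 3: apply R2 at {0↦1, 1↦2}  → |V|=5 |E|=2  E = 1-r->4 3-r->3
step 4: apply R0 at {0↦2, 1↦1, 2↦3, 3↦4}  → |V|=3 |E|=1  E = 3-r->3
step 5: apply R2 at {0↦1, 1↦3}  → |V|=3 |E|=0  E = ∅
normal form: no rule applies after step 5
NF nodes: {0:A, 1:C, 3:B}

Answer: 3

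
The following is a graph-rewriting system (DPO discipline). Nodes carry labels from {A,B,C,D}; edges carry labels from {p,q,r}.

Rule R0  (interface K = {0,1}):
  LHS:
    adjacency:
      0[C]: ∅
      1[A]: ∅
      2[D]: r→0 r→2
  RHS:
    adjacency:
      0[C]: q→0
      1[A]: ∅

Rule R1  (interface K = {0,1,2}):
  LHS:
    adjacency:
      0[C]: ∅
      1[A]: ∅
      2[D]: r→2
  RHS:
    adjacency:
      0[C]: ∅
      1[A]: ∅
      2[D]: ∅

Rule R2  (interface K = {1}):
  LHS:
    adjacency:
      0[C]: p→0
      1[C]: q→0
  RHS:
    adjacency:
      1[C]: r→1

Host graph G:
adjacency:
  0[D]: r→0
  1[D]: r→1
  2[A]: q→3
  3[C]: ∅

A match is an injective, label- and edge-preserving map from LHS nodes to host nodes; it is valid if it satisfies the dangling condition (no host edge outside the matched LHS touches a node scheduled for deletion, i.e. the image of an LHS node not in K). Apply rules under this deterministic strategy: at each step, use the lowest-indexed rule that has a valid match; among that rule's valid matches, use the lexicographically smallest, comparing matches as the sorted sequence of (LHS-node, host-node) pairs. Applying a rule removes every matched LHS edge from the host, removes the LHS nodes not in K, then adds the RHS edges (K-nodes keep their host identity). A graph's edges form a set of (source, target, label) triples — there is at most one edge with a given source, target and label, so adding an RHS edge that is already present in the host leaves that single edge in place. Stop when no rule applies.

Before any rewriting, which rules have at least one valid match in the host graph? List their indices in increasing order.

R0: no valid match — LHS pattern not found
R1: 2 valid matches — {0↦3, 1↦2, 2↦0}, {0↦3, 1↦2, 2↦1}
R2: no valid match — LHS pattern not found

Answer: [R1]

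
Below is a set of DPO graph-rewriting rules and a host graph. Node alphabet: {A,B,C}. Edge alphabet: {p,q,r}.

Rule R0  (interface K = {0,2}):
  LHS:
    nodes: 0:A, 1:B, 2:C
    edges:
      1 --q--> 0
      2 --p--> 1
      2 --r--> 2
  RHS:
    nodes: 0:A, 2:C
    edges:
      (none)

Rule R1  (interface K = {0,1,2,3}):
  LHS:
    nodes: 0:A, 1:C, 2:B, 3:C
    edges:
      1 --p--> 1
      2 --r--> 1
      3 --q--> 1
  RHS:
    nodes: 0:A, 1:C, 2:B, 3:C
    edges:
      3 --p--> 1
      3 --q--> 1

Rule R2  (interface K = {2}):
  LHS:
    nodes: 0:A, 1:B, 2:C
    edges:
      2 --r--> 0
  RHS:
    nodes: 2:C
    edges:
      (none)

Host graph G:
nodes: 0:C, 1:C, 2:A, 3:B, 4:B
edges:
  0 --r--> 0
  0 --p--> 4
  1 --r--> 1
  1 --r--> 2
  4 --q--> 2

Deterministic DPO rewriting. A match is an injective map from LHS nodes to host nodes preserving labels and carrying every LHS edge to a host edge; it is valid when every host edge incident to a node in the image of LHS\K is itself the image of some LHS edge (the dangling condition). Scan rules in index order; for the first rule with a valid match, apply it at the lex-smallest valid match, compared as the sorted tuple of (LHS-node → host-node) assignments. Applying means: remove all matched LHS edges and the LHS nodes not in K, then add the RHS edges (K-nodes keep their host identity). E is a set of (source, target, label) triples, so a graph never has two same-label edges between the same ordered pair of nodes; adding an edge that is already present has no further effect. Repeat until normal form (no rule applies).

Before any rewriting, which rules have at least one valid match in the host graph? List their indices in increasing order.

Answer: [R0]

Derivation:
R0: 1 valid match — {0↦2, 1↦4, 2↦0}
R1: no valid match — LHS pattern not found
R2: no valid match — 2 raw matches, all fail dangling condition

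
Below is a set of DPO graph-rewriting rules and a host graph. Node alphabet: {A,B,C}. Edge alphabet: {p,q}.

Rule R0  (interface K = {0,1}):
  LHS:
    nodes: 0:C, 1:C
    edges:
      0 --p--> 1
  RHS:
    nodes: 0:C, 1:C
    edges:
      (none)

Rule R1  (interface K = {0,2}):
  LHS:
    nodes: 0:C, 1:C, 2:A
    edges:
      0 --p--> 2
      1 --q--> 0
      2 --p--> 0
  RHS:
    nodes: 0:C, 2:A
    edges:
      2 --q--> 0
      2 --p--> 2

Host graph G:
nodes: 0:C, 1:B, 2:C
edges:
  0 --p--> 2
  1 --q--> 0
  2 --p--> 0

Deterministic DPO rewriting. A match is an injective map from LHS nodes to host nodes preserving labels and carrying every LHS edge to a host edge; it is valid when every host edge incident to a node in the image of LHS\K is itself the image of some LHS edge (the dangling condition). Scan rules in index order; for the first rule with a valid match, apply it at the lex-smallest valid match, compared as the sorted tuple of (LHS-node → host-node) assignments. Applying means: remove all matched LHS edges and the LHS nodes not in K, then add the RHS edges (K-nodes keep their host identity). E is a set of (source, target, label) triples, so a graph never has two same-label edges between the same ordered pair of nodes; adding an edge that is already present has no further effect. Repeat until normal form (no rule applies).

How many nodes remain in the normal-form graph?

Answer: 3

Steps:
initial: |V|=3 |E|=3  E = 0-p->2 1-q->0 2-p->0
step 1: apply R0 at {0↦0, 1↦2}  → |V|=3 |E|=2  E = 1-q->0 2-p->0
step 2: apply R0 at {0↦2, 1↦0}  → |V|=3 |E|=1  E = 1-q->0
final graph: no rule applies after step 2
NF nodes: {0:C, 1:B, 2:C}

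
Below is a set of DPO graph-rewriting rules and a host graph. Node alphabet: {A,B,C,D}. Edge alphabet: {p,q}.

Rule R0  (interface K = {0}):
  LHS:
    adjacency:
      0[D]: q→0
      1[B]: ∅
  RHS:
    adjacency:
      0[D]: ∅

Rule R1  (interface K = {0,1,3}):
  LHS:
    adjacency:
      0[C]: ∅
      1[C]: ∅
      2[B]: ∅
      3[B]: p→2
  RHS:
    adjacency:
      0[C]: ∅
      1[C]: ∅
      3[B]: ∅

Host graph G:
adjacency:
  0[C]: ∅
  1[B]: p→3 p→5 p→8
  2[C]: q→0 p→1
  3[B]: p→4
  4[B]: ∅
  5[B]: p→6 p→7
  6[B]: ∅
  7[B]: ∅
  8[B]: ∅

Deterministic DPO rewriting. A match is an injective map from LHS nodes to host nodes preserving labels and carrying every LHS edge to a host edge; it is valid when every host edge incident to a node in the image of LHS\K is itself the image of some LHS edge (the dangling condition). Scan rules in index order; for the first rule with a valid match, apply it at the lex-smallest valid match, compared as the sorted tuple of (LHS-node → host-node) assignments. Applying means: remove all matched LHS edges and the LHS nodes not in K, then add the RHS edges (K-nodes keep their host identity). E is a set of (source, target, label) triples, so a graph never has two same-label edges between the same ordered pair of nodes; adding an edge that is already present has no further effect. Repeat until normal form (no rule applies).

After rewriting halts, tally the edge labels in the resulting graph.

Answer: p:1 q:1

Derivation:
initial: |V|=9 |E|=8  E = 1-p->3 1-p->5 1-p->8 2-q->0 2-p->1 3-p->4 5-p->6 5-p->7
step 1: apply R1 at {0↦0, 1↦2, 2↦4, 3↦3}  → |V|=8 |E|=7  E = 1-p->3 1-p->5 1-p->8 2-q->0 2-p->1 5-p->6 5-p->7
step 2: apply R1 at {0↦0, 1↦2, 2↦3, 3↦1}  → |V|=7 |E|=6  E = 1-p->5 1-p->8 2-q->0 2-p->1 5-p->6 5-p->7
step 3: apply R1 at {0↦0, 1↦2, 2↦6, 3↦5}  → |V|=6 |E|=5  E = 1-p->5 1-p->8 2-q->0 2-p->1 5-p->7
step 4: apply R1 at {0↦0, 1↦2, 2↦7, 3↦5}  → |V|=5 |E|=4  E = 1-p->5 1-p->8 2-q->0 2-p->1
step 5: apply R1 at {0↦0, 1↦2, 2↦5, 3↦1}  → |V|=4 |E|=3  E = 1-p->8 2-q->0 2-p->1
step 6: apply R1 at {0↦0, 1↦2, 2↦8, 3↦1}  → |V|=3 |E|=2  E = 2-q->0 2-p->1
halt: no rule applies after step 6
NF edges: [(2, 0, 'q'), (2, 1, 'p')]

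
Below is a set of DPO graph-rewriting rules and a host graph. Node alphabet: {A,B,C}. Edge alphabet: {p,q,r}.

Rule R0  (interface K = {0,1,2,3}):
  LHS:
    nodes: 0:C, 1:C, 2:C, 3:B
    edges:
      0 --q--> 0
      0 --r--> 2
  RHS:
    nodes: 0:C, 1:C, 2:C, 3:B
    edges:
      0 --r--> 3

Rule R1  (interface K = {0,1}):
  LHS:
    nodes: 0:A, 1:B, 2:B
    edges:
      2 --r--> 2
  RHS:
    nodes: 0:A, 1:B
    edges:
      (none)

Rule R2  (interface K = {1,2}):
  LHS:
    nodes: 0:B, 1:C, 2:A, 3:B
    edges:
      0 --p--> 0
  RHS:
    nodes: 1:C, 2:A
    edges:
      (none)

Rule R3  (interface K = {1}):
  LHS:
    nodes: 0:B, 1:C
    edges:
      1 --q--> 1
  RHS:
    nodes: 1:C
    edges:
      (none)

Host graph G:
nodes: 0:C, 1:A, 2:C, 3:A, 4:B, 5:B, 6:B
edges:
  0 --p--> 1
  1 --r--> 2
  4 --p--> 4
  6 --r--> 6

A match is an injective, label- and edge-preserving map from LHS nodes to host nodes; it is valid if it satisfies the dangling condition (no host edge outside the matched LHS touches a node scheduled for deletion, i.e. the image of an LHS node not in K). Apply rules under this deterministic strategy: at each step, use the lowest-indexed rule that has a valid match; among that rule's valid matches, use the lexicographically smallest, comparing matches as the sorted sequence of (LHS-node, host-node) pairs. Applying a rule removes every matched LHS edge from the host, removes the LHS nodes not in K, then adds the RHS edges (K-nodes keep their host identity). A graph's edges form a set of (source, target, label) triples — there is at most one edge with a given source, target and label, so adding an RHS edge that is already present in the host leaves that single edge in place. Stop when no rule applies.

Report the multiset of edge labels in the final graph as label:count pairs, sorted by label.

Answer: p:1 r:1

Rewrite trace:
start.  V:7 E:4  edges: 0-p->1 1-r->2 4-p->4 6-r->6
1. fire R1 via {0↦1, 1↦4, 2↦6}  →  V:6 E:3  edges: 0-p->1 1-r->2 4-p->4
2. fire R2 via {0↦4, 1↦0, 2↦1, 3↦5}  →  V:4 E:2  edges: 0-p->1 1-r->2
final graph: no rule applies after step 2
NF edges: [(0, 1, 'p'), (1, 2, 'r')]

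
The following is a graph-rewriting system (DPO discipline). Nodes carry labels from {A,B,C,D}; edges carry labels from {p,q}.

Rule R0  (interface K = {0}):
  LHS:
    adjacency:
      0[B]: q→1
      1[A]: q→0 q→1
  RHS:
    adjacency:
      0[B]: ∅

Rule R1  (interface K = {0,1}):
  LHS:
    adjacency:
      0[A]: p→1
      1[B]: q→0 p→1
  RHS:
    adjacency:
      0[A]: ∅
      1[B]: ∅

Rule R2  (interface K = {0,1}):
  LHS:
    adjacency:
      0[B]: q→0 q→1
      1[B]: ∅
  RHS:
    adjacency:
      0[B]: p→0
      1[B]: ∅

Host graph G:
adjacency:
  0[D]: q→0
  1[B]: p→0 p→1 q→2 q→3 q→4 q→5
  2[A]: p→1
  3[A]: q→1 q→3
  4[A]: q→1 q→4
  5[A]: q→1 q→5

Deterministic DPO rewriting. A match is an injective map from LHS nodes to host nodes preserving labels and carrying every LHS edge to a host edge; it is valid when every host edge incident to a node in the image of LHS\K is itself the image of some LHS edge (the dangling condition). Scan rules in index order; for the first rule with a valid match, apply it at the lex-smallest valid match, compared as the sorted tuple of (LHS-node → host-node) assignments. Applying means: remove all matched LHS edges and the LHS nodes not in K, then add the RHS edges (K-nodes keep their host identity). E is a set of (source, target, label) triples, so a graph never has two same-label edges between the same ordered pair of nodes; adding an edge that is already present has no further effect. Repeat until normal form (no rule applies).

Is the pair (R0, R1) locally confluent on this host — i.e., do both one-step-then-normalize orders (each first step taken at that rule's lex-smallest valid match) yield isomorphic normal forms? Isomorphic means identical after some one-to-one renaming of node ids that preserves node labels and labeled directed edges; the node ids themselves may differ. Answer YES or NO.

branch R0-first: apply at {0↦1, 1↦3} → |E|=11, then 3 more step(s) → NF |V|=3 |E|=2 V={0:D, 1:B, 2:A} E=0-q->0 1-p->0
branch R1-first: apply at {0↦2, 1↦1} → |E|=11, then 3 more step(s) → NF |V|=3 |E|=2 V={0:D, 1:B, 2:A} E=0-q->0 1-p->0
graphs isomorphic (equal up to label-preserving node renaming)

Answer: YES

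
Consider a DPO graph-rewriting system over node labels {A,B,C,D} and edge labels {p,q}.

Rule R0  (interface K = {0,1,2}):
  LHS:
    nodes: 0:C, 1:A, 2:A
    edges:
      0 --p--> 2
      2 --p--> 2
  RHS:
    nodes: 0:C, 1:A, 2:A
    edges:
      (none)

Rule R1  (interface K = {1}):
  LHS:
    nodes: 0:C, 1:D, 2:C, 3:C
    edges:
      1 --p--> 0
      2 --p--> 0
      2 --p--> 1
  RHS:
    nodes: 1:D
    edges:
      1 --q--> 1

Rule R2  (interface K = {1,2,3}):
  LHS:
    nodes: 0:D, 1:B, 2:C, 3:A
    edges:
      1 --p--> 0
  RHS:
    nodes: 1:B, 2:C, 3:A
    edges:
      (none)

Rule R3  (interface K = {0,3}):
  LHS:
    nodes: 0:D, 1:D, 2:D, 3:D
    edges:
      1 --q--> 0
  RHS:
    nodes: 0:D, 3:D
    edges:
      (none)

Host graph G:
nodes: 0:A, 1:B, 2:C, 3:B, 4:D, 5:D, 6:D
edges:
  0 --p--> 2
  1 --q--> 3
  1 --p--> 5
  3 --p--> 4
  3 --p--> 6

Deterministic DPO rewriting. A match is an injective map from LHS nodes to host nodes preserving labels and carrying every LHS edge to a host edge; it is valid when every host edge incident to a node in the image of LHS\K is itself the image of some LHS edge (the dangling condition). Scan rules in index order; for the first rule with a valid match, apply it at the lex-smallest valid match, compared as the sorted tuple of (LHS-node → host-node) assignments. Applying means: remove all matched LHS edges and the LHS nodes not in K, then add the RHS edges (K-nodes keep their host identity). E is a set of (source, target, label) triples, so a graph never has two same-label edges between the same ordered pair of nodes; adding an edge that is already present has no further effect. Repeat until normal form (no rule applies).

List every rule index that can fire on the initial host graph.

Answer: [R2]

Derivation:
R0: no valid match — LHS pattern not found
R1: no valid match — LHS pattern not found
R2: 3 valid matches — {0↦4, 1↦3, 2↦2, 3↦0}, {0↦5, 1↦1, 2↦2, 3↦0}, {0↦6, 1↦3, 2↦2, 3↦0}
R3: no valid match — LHS pattern not found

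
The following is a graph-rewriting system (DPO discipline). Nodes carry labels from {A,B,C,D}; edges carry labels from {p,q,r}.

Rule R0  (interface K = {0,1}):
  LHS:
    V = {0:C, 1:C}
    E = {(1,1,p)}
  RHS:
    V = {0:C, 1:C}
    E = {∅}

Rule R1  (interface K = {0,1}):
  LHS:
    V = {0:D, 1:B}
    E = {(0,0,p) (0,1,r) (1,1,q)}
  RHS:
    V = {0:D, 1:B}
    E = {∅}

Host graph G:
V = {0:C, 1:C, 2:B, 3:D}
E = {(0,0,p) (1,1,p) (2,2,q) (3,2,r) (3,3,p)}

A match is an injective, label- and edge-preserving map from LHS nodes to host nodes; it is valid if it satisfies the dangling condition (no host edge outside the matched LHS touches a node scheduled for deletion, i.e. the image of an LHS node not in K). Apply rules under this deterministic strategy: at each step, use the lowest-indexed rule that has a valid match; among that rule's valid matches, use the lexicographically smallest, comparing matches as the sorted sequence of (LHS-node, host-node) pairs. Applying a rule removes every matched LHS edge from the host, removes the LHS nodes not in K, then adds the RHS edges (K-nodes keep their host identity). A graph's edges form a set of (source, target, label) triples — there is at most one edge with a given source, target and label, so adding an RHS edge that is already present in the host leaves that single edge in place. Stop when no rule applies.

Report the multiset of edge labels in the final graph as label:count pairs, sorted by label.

initial: |V|=4 |E|=5  E = 0-p->0 1-p->1 2-q->2 3-r->2 3-p->3
step 1: apply R0 at {0↦0, 1↦1}  → |V|=4 |E|=4  E = 0-p->0 2-q->2 3-r->2 3-p->3
step 2: apply R0 at {0↦1, 1↦0}  → |V|=4 |E|=3  E = 2-q->2 3-r->2 3-p->3
step 3: apply R1 at {0↦3, 1↦2}  → |V|=4 |E|=0  E = ∅
normal form: no rule applies after step 3
NF edges: []

Answer: (no edges)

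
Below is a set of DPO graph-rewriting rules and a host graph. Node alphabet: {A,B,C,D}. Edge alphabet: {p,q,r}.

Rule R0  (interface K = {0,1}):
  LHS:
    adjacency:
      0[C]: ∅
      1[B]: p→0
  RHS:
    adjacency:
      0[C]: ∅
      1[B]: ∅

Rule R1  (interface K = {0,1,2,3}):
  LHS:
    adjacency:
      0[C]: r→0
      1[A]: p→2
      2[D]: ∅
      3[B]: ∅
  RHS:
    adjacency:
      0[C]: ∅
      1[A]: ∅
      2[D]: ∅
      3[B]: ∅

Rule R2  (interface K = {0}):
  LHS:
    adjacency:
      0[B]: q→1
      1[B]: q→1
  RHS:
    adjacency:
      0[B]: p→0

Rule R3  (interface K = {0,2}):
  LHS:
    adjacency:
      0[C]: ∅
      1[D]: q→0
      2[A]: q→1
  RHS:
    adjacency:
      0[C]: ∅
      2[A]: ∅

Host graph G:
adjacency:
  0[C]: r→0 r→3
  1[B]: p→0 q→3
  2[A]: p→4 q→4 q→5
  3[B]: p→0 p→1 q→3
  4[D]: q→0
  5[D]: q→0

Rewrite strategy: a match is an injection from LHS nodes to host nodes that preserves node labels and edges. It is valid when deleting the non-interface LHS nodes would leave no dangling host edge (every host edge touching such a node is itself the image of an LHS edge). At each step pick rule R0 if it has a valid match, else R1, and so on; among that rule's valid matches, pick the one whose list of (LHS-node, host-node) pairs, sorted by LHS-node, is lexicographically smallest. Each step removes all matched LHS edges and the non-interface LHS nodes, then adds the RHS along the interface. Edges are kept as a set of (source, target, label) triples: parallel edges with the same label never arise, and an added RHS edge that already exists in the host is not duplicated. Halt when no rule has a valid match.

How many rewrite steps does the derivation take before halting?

initial: |V|=6 |E|=12  E = 0-r->0 0-r->3 1-p->0 1-q->3 2-p->4 2-q->4 2-q->5 3-p->0 3-p->1 3-q->3 4-q->0 5-q->0
step 1: apply R0 at {0↦0, 1↦1}  → |V|=6 |E|=11  E = 0-r->0 0-r->3 1-q->3 2-p->4 2-q->4 2-q->5 3-p->0 3-p->1 3-q->3 4-q->0 5-q->0
step 2: apply R0 at {0↦0, 1↦3}  → |V|=6 |E|=10  E = 0-r->0 0-r->3 1-q->3 2-p->4 2-q->4 2-q->5 3-p->1 3-q->3 4-q->0 5-q->0
step 3: apply R1 at {0↦0, 1↦2, 2↦4, 3↦1}  → |V|=6 |E|=8  E = 0-r->3 1-q->3 2-q->4 2-q->5 3-p->1 3-q->3 4-q->0 5-q->0
step 4: apply R3 at {0↦0, 1↦4, 2↦2}  → |V|=5 |E|=6  E = 0-r->3 1-q->3 2-q->5 3-p->1 3-q->3 5-q->0
step 5: apply R3 at {0↦0, 1↦5, 2↦2}  → |V|=4 |E|=4  E = 0-r->3 1-q->3 3-p->1 3-q->3
final graph: no rule applies after step 5

Answer: 5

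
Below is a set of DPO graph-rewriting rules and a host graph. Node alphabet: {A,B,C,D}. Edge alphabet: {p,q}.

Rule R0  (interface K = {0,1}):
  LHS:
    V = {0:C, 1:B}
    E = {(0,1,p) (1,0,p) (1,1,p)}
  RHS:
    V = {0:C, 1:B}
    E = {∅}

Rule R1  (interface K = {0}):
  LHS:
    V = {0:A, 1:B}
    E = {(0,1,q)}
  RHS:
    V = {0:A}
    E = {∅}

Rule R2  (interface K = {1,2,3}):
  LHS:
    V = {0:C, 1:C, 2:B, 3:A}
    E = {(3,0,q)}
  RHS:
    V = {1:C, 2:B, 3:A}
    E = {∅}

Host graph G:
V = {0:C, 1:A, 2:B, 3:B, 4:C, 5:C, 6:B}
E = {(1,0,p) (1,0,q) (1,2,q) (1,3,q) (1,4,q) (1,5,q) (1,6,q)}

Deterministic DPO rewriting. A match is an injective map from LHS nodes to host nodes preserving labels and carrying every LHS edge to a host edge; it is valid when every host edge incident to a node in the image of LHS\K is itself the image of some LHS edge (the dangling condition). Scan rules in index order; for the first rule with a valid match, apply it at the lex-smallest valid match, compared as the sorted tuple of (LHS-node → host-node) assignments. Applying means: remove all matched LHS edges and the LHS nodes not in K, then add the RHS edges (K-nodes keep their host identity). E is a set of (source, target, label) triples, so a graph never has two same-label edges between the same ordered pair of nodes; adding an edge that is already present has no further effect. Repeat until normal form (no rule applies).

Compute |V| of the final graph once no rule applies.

start.  V:7 E:7  edges: 1-p->0 1-q->0 1-q->2 1-q->3 1-q->4 1-q->5 1-q->6
1. fire R1 via {0↦1, 1↦2}  →  V:6 E:6  edges: 1-p->0 1-q->0 1-q->3 1-q->4 1-q->5 1-q->6
2. fire R1 via {0↦1, 1↦3}  →  V:5 E:5  edges: 1-p->0 1-q->0 1-q->4 1-q->5 1-q->6
3. fire R1 via {0↦1, 1↦6}  →  V:4 E:4  edges: 1-p->0 1-q->0 1-q->4 1-q->5
normal form: no rule applies after step 3
NF nodes: {0:C, 1:A, 4:C, 5:C}

Answer: 4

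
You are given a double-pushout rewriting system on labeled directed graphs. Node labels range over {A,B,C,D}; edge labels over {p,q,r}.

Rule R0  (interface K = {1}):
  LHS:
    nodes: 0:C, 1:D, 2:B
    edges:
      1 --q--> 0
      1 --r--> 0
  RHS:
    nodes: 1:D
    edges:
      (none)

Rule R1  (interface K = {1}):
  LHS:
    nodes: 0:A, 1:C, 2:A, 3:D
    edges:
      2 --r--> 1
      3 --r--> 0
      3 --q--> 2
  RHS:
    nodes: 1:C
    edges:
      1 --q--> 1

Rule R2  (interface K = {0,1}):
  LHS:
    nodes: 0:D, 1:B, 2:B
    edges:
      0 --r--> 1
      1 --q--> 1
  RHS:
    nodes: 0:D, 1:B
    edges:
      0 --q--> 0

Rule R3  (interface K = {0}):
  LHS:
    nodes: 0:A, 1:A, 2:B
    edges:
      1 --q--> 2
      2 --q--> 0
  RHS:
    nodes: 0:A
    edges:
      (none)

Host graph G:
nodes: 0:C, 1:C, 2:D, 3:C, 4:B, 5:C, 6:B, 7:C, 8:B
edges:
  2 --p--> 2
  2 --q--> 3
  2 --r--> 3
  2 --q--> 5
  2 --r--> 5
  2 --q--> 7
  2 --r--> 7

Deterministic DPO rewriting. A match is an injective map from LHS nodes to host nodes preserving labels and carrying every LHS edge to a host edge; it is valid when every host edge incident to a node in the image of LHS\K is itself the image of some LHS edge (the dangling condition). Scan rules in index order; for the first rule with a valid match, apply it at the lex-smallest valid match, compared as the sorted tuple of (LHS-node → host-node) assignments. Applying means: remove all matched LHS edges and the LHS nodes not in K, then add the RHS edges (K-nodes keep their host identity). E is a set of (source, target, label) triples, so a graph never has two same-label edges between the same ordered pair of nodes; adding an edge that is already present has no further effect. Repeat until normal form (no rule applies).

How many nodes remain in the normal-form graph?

start.  V:9 E:7  edges: 2-p->2 2-q->3 2-r->3 2-q->5 2-r->5 2-q->7 2-r->7
1. fire R0 via {0↦3, 1↦2, 2↦4}  →  V:7 E:5  edges: 2-p->2 2-q->5 2-r->5 2-q->7 2-r->7
2. fire R0 via {0↦5, 1↦2, 2↦6}  →  V:5 E:3  edges: 2-p->2 2-q->7 2-r->7
3. fire R0 via {0↦7, 1↦2, 2↦8}  →  V:3 E:1  edges: 2-p->2
normal form: no rule applies after step 3
NF nodes: {0:C, 1:C, 2:D}

Answer: 3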